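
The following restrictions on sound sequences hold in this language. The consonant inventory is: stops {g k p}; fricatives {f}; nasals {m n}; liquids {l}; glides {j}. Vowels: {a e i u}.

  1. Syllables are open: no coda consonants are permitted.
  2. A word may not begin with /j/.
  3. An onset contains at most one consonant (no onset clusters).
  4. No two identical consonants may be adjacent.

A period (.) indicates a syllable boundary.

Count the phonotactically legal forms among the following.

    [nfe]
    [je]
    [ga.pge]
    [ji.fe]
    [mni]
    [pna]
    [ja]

[nfe] — violates constraint 3: syllable 1 onset /nf/ has 2 consonants (> 1) → phonotactically illegal
[je] — violates constraint 2: word begins with /j/ → phonotactically illegal
[ga.pge] — violates constraint 3: syllable 2 onset /pg/ has 2 consonants (> 1) → phonotactically illegal
[ji.fe] — violates constraint 2: word begins with /j/ → phonotactically illegal
[mni] — violates constraint 3: syllable 1 onset /mn/ has 2 consonants (> 1) → phonotactically illegal
[pna] — violates constraint 3: syllable 1 onset /pn/ has 2 consonants (> 1) → phonotactically illegal
[ja] — violates constraint 2: word begins with /j/ → phonotactically illegal
No form is phonotactically legal → 0.

0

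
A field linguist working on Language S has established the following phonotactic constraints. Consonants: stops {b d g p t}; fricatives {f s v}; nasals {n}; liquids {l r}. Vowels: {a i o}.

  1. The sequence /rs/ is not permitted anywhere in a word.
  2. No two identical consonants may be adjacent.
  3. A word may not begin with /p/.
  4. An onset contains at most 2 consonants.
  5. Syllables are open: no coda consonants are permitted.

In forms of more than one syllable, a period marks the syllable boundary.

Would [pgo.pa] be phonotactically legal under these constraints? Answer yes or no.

[pgo.pa] — violates constraint 3: word begins with /p/ → phonotactically illegal

no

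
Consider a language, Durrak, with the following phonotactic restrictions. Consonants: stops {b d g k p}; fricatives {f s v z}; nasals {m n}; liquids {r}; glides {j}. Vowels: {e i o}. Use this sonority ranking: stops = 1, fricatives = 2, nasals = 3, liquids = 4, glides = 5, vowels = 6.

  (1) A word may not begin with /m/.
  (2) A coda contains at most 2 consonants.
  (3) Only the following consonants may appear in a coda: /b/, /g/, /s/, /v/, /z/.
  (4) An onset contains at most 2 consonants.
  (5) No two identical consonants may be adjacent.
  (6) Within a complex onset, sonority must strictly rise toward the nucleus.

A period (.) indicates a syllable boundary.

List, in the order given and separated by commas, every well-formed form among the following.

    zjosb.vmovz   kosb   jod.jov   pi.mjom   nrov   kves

zjosb.vmovz, kosb, nrov, kves

zjosb.vmovz — σ1 onset /zj/ (2→5 rises), coda /sb/ (2C) ok; σ2 onset /vm/ (2→3 rises), coda /vz/ (2C) ok → well-formed
kosb — σ1 onset /k/, coda /sb/ (2C) ok → well-formed
jod.jov — violates constraint 3: syllable 1 coda contains /d/, which is not a licensed coda consonant → ill-formed
pi.mjom — violates constraint 3: syllable 2 coda contains /m/, which is not a licensed coda consonant → ill-formed
nrov — σ1 onset /nr/ (3→4 rises), coda /v/ ok → well-formed
kves — σ1 onset /kv/ (1→2 rises), coda /s/ ok → well-formed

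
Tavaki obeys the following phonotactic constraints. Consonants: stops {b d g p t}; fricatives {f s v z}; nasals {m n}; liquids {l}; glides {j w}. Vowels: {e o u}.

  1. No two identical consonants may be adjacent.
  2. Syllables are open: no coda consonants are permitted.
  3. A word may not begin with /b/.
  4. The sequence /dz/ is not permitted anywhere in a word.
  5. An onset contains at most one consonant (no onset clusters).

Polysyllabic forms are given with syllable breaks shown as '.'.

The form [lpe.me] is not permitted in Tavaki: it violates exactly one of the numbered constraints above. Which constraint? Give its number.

5

[lpe.me]: syllable 1 onset /lp/ has 2 consonants (> 1).
This is a violation of constraint 5: "An onset contains at most one consonant (no onset clusters)."
The remaining constraints (1, 2, 3, 4) are satisfied.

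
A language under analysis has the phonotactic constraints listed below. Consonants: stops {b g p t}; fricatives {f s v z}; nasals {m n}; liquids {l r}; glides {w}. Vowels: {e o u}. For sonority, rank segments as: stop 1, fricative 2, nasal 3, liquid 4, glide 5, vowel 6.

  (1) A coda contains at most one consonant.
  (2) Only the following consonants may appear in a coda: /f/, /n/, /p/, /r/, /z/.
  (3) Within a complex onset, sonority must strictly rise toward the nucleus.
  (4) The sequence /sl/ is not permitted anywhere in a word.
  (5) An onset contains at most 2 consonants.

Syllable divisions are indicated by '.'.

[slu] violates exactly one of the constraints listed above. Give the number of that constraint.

[slu]: contains banned sequence /sl/.
This is a violation of constraint 4: "The sequence /sl/ is not permitted anywhere in a word."
The remaining constraints (1, 2, 3, 5) are satisfied.

4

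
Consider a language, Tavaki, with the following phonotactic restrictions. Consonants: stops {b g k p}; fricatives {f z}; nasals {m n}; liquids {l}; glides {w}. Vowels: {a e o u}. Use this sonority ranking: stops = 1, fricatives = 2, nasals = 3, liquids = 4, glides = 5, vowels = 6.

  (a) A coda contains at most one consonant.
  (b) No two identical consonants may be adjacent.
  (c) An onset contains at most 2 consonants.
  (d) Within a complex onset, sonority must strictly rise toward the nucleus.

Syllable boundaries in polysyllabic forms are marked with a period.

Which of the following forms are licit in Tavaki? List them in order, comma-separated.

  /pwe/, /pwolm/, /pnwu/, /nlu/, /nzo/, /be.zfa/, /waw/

/pwe/, /nlu/, /waw/

/pwe/ — σ1 onset /pw/ (1→5 rises), coda /∅/ ok → licit
/pwolm/ — violates constraint (a): syllable 1 coda /lm/ has 2 consonants (> 1) → illicit
/pnwu/ — violates constraint (c): syllable 1 onset /pnw/ has 3 consonants (> 2) → illicit
/nlu/ — σ1 onset /nl/ (3→4 rises), coda /∅/ ok → licit
/nzo/ — violates constraint (d): syllable 1 onset /nz/: /n/ (nasal, 3) → /z/ (fricative, 2) does not rise → illicit
/be.zfa/ — violates constraint (d): syllable 2 onset /zf/: /z/ (fricative, 2) → /f/ (fricative, 2) does not rise → illicit
/waw/ — σ1 onset /w/, coda /w/ ok → licit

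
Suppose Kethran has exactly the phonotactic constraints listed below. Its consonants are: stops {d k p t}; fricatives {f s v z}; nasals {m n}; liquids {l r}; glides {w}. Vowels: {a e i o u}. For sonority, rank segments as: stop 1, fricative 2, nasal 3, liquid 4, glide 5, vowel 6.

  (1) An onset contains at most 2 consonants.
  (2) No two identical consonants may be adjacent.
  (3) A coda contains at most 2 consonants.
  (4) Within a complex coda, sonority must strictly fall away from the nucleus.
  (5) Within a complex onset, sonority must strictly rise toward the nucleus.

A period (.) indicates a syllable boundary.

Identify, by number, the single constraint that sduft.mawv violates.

sduft.mawv: syllable 1 onset /sd/: /s/ (fricative, 2) → /d/ (stop, 1) does not rise.
This is a violation of constraint 5: "Within a complex onset, sonority must strictly rise toward the nucleus."
The remaining constraints (1, 2, 3, 4) are satisfied.

5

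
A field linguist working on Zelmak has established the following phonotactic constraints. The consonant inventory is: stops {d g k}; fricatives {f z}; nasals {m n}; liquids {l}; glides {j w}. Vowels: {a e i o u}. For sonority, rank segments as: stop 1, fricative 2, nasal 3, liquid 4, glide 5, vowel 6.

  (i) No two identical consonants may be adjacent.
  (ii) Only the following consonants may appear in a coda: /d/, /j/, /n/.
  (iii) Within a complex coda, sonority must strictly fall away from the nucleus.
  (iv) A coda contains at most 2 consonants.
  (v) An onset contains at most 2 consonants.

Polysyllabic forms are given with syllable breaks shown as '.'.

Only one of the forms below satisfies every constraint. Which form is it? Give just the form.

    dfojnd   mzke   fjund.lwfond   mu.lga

mu.lga

dfojnd — violates constraint (iv): syllable 1 coda /jnd/ has 3 consonants (> 2) → not permitted
mzke — violates constraint (v): syllable 1 onset /mzk/ has 3 consonants (> 2) → not permitted
fjund.lwfond — violates constraint (v): syllable 2 onset /lwf/ has 3 consonants (> 2) → not permitted
mu.lga — σ1 onset /m/, coda /∅/ ok; σ2 onset /lg/ (2C), coda /∅/ ok → permitted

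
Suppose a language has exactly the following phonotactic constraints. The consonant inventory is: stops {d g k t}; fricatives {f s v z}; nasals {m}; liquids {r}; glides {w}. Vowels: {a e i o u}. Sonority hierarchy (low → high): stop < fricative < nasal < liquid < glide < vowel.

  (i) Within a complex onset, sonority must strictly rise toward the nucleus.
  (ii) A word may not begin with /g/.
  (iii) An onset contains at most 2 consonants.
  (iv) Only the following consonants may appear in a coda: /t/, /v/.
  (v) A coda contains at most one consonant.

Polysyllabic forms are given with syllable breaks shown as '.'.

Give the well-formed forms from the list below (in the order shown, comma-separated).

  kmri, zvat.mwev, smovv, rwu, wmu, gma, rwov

kmri — violates constraint (iii): syllable 1 onset /kmr/ has 3 consonants (> 2) → ill-formed
zvat.mwev — violates constraint (i): syllable 1 onset /zv/: /z/ (fricative, 2) → /v/ (fricative, 2) does not rise → ill-formed
smovv — violates constraint (v): syllable 1 coda /vv/ has 2 consonants (> 1) → ill-formed
rwu — σ1 onset /rw/ (4→5 rises), coda /∅/ ok → well-formed
wmu — violates constraint (i): syllable 1 onset /wm/: /w/ (glide, 5) → /m/ (nasal, 3) does not rise → ill-formed
gma — violates constraint (ii): word begins with /g/ → ill-formed
rwov — σ1 onset /rw/ (4→5 rises), coda /v/ ok → well-formed

rwu, rwov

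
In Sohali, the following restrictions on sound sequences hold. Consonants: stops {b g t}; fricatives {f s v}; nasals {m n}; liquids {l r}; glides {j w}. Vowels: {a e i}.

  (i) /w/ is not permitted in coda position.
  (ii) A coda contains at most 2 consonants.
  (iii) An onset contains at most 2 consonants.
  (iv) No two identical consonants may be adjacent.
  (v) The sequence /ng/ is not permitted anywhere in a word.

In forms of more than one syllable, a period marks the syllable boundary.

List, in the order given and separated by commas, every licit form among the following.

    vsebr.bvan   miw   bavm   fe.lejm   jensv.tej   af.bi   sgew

vsebr.bvan, bavm, fe.lejm, af.bi

vsebr.bvan — σ1 onset /vs/ (2C), coda /br/ (2C) ok; σ2 onset /bv/ (2C), coda /n/ ok → licit
miw — violates constraint (i): syllable 1 coda contains /w/ → illicit
bavm — σ1 onset /b/, coda /vm/ (2C) ok → licit
fe.lejm — σ1 onset /f/, coda /∅/ ok; σ2 onset /l/, coda /jm/ (2C) ok → licit
jensv.tej — violates constraint (ii): syllable 1 coda /nsv/ has 3 consonants (> 2) → illicit
af.bi — σ1 onset /∅/, coda /f/ ok; σ2 onset /b/, coda /∅/ ok → licit
sgew — violates constraint (i): syllable 1 coda contains /w/ → illicit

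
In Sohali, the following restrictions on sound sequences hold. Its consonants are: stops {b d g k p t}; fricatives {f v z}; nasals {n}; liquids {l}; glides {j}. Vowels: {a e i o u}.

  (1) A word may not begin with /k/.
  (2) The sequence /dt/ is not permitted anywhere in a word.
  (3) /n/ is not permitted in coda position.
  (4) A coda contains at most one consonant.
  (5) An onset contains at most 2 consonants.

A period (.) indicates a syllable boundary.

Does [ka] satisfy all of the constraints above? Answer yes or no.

[ka] — violates constraint 1: word begins with /k/ → ill-formed

no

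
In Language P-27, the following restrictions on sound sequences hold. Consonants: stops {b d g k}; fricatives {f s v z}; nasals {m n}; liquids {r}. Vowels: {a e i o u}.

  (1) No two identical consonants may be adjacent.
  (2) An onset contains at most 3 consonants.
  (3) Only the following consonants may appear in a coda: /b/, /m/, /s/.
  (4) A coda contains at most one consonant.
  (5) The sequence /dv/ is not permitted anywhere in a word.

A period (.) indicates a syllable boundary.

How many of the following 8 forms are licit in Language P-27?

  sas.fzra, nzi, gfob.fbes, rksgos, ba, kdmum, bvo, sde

sas.fzra — σ1 onset /s/, coda /s/ ok; σ2 onset /fzr/ (3C), coda /∅/ ok → licit
nzi — σ1 onset /nz/ (2C), coda /∅/ ok → licit
gfob.fbes — σ1 onset /gf/ (2C), coda /b/ ok; σ2 onset /fb/ (2C), coda /s/ ok → licit
rksgos — violates constraint 2: syllable 1 onset /rksg/ has 4 consonants (> 3) → illicit
ba — σ1 onset /b/, coda /∅/ ok → licit
kdmum — σ1 onset /kdm/ (3C), coda /m/ ok → licit
bvo — σ1 onset /bv/ (2C), coda /∅/ ok → licit
sde — σ1 onset /sd/ (2C), coda /∅/ ok → licit
Licit: sas.fzra, nzi, gfob.fbes, ba, kdmum, bvo, sde → 7.

7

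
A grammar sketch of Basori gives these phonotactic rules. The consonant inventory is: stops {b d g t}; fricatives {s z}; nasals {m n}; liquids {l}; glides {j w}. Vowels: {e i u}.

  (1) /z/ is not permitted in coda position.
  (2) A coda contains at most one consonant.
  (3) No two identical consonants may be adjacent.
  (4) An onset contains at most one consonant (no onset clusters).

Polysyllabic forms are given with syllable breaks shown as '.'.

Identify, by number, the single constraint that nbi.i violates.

nbi.i: syllable 1 onset /nb/ has 2 consonants (> 1).
This is a violation of constraint 4: "An onset contains at most one consonant (no onset clusters)."
The remaining constraints (1, 2, 3) are satisfied.

4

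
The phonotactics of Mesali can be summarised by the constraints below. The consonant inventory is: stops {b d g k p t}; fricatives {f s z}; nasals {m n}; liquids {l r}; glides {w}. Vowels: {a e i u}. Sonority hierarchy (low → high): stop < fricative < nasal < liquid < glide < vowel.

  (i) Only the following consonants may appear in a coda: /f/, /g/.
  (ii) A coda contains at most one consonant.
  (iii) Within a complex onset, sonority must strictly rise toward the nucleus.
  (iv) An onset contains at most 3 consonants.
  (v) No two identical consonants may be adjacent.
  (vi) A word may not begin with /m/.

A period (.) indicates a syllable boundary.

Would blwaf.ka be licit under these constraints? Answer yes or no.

yes

blwaf.ka — σ1 onset /blw/ (1→4→5 rises), coda /f/ ok; σ2 onset /k/, coda /∅/ ok → licit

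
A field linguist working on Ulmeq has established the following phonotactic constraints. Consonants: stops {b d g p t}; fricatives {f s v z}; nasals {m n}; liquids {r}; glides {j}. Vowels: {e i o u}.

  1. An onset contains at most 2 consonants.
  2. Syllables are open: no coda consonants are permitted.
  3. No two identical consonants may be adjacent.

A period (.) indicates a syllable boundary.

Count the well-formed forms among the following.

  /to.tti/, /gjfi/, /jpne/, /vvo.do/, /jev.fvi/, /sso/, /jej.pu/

/to.tti/ — violates constraint 3: adjacent identical consonants /tt/ → ill-formed
/gjfi/ — violates constraint 1: syllable 1 onset /gjf/ has 3 consonants (> 2) → ill-formed
/jpne/ — violates constraint 1: syllable 1 onset /jpn/ has 3 consonants (> 2) → ill-formed
/vvo.do/ — violates constraint 3: adjacent identical consonants /vv/ → ill-formed
/jev.fvi/ — violates constraint 2: syllable 1 coda /v/ has 1 consonant (> 0) → ill-formed
/sso/ — violates constraint 3: adjacent identical consonants /ss/ → ill-formed
/jej.pu/ — violates constraint 2: syllable 1 coda /j/ has 1 consonant (> 0) → ill-formed
No form is well-formed → 0.

0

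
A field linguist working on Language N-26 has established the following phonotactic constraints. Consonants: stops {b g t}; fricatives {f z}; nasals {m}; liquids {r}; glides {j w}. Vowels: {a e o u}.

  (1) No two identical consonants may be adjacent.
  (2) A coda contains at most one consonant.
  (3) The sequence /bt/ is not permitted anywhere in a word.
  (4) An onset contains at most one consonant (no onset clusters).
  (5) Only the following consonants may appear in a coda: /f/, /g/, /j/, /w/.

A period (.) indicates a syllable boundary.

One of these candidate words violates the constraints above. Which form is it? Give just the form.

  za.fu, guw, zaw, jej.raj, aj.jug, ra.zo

za.fu — σ1 onset /z/, coda /∅/ ok; σ2 onset /f/, coda /∅/ ok → licit
guw — σ1 onset /g/, coda /w/ ok → licit
zaw — σ1 onset /z/, coda /w/ ok → licit
jej.raj — σ1 onset /j/, coda /j/ ok; σ2 onset /r/, coda /j/ ok → licit
aj.jug — violates constraint 1: adjacent identical consonants /jj/ → illicit
ra.zo — σ1 onset /r/, coda /∅/ ok; σ2 onset /z/, coda /∅/ ok → licit

aj.jug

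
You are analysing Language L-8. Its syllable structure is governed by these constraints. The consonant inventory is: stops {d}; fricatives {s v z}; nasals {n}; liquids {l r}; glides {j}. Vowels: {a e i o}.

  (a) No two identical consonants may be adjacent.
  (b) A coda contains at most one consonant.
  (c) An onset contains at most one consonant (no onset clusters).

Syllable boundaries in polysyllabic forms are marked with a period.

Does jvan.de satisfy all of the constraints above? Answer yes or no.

no

jvan.de — violates constraint (c): syllable 1 onset /jv/ has 2 consonants (> 1) → phonotactically illegal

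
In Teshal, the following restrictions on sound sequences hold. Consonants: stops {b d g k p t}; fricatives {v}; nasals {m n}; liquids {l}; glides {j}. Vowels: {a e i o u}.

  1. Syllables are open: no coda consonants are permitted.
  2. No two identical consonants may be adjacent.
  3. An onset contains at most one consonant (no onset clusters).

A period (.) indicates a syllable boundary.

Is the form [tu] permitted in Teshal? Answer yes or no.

yes

[tu] — σ1 onset /t/, coda /∅/ ok → permitted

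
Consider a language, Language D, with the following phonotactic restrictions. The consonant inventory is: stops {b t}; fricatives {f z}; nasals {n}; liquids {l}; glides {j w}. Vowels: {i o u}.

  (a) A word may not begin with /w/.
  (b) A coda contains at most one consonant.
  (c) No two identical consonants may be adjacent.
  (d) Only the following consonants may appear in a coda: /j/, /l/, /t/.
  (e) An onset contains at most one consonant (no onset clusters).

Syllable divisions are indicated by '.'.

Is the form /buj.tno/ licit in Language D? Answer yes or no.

no

/buj.tno/ — violates constraint (e): syllable 2 onset /tn/ has 2 consonants (> 1) → illicit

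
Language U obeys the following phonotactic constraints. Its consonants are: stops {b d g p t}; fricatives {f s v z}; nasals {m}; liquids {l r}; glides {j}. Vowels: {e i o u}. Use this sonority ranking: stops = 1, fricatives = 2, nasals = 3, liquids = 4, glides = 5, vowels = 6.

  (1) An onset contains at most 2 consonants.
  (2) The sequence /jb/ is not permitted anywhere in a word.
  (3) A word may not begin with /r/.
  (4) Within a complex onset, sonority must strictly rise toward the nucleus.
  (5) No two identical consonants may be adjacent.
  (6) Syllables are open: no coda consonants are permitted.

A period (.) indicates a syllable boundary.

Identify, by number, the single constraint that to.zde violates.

to.zde: syllable 2 onset /zd/: /z/ (fricative, 2) → /d/ (stop, 1) does not rise.
This is a violation of constraint 4: "Within a complex onset, sonority must strictly rise toward the nucleus."
The remaining constraints (1, 2, 3, 5, 6) are satisfied.

4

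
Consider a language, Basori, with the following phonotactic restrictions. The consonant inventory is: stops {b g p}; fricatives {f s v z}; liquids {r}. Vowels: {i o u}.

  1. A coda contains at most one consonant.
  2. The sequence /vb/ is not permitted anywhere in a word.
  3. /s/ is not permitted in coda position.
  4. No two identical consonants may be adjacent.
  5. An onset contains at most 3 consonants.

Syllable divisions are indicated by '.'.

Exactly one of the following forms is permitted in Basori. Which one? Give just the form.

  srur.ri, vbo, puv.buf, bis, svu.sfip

svu.sfip

srur.ri — violates constraint 4: adjacent identical consonants /rr/ → not permitted
vbo — violates constraint 2: contains banned sequence /vb/ → not permitted
puv.buf — violates constraint 2: contains banned sequence /vb/ → not permitted
bis — violates constraint 3: syllable 1 coda contains /s/ → not permitted
svu.sfip — σ1 onset /sv/ (2C), coda /∅/ ok; σ2 onset /sf/ (2C), coda /p/ ok → permitted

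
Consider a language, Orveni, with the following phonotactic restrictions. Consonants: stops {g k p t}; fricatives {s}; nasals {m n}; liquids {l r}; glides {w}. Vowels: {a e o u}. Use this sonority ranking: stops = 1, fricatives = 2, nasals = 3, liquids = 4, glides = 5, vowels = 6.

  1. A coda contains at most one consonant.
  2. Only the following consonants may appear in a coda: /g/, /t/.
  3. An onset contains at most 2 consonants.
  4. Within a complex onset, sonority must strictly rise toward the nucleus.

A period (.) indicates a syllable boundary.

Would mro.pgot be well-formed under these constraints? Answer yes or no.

no

mro.pgot — violates constraint 4: syllable 2 onset /pg/: /p/ (stop, 1) → /g/ (stop, 1) does not rise → ill-formed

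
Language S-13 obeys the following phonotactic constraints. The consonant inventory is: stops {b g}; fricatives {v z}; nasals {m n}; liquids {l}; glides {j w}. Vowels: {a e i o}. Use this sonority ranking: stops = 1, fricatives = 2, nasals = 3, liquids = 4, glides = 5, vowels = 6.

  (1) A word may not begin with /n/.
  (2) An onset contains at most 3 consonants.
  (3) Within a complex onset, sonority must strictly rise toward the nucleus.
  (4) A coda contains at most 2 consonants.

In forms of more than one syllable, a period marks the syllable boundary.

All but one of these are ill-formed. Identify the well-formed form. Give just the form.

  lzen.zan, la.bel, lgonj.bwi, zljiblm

la.bel

lzen.zan — violates constraint 3: syllable 1 onset /lz/: /l/ (liquid, 4) → /z/ (fricative, 2) does not rise → ill-formed
la.bel — σ1 onset /l/, coda /∅/ ok; σ2 onset /b/, coda /l/ ok → well-formed
lgonj.bwi — violates constraint 3: syllable 1 onset /lg/: /l/ (liquid, 4) → /g/ (stop, 1) does not rise → ill-formed
zljiblm — violates constraint 4: syllable 1 coda /blm/ has 3 consonants (> 2) → ill-formed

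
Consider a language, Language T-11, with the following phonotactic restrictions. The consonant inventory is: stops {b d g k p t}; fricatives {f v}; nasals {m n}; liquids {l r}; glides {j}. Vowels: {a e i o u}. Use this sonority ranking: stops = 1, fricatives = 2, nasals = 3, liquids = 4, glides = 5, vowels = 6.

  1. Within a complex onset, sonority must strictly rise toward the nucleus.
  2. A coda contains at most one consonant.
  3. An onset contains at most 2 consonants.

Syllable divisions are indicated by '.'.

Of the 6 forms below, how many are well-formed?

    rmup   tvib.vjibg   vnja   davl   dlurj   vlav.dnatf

rmup — violates constraint 1: syllable 1 onset /rm/: /r/ (liquid, 4) → /m/ (nasal, 3) does not rise → ill-formed
tvib.vjibg — violates constraint 2: syllable 2 coda /bg/ has 2 consonants (> 1) → ill-formed
vnja — violates constraint 3: syllable 1 onset /vnj/ has 3 consonants (> 2) → ill-formed
davl — violates constraint 2: syllable 1 coda /vl/ has 2 consonants (> 1) → ill-formed
dlurj — violates constraint 2: syllable 1 coda /rj/ has 2 consonants (> 1) → ill-formed
vlav.dnatf — violates constraint 2: syllable 2 coda /tf/ has 2 consonants (> 1) → ill-formed
No form is well-formed → 0.

0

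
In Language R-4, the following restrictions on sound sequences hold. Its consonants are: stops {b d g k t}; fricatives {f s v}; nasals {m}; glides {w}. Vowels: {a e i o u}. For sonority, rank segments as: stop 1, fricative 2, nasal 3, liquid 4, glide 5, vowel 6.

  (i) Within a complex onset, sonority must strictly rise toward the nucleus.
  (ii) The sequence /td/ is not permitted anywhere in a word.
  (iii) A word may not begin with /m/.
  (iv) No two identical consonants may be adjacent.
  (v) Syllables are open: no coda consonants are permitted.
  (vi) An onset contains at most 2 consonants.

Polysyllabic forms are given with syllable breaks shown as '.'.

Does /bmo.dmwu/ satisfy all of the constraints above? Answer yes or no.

/bmo.dmwu/ — violates constraint (vi): syllable 2 onset /dmw/ has 3 consonants (> 2) → ill-formed

no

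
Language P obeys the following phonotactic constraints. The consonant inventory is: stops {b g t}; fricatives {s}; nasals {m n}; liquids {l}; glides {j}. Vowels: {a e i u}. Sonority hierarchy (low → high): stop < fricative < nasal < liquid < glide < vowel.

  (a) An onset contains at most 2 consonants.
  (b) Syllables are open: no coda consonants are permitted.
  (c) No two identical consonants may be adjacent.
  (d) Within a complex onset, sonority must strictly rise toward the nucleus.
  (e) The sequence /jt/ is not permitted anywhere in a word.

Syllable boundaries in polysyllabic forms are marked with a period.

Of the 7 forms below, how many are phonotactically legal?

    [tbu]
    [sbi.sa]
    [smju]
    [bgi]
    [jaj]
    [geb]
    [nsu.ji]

0

[tbu] — violates constraint (d): syllable 1 onset /tb/: /t/ (stop, 1) → /b/ (stop, 1) does not rise → phonotactically illegal
[sbi.sa] — violates constraint (d): syllable 1 onset /sb/: /s/ (fricative, 2) → /b/ (stop, 1) does not rise → phonotactically illegal
[smju] — violates constraint (a): syllable 1 onset /smj/ has 3 consonants (> 2) → phonotactically illegal
[bgi] — violates constraint (d): syllable 1 onset /bg/: /b/ (stop, 1) → /g/ (stop, 1) does not rise → phonotactically illegal
[jaj] — violates constraint (b): syllable 1 coda /j/ has 1 consonant (> 0) → phonotactically illegal
[geb] — violates constraint (b): syllable 1 coda /b/ has 1 consonant (> 0) → phonotactically illegal
[nsu.ji] — violates constraint (d): syllable 1 onset /ns/: /n/ (nasal, 3) → /s/ (fricative, 2) does not rise → phonotactically illegal
No form is phonotactically legal → 0.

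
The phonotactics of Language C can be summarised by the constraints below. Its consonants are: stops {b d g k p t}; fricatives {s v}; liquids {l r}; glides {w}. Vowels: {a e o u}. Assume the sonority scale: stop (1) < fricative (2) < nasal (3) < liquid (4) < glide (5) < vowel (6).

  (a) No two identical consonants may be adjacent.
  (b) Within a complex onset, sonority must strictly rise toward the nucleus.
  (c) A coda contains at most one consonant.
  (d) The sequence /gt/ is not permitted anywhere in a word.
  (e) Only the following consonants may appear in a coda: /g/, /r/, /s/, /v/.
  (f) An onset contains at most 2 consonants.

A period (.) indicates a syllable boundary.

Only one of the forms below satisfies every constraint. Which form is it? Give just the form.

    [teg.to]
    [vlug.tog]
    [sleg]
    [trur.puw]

[teg.to] — violates constraint (d): contains banned sequence /gt/ → not permitted
[vlug.tog] — violates constraint (d): contains banned sequence /gt/ → not permitted
[sleg] — σ1 onset /sl/ (2→4 rises), coda /g/ ok → permitted
[trur.puw] — violates constraint (e): syllable 2 coda contains /w/, which is not a licensed coda consonant → not permitted

[sleg]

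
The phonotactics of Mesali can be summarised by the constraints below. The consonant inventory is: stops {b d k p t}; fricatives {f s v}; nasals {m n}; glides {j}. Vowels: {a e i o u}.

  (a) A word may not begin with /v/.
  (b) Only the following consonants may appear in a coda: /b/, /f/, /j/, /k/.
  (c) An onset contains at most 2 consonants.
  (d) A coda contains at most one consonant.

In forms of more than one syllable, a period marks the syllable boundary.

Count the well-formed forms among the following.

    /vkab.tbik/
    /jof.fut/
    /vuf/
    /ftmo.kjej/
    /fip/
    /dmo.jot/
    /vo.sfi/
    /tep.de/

0

/vkab.tbik/ — violates constraint (a): word begins with /v/ → ill-formed
/jof.fut/ — violates constraint (b): syllable 2 coda contains /t/, which is not a licensed coda consonant → ill-formed
/vuf/ — violates constraint (a): word begins with /v/ → ill-formed
/ftmo.kjej/ — violates constraint (c): syllable 1 onset /ftm/ has 3 consonants (> 2) → ill-formed
/fip/ — violates constraint (b): syllable 1 coda contains /p/, which is not a licensed coda consonant → ill-formed
/dmo.jot/ — violates constraint (b): syllable 2 coda contains /t/, which is not a licensed coda consonant → ill-formed
/vo.sfi/ — violates constraint (a): word begins with /v/ → ill-formed
/tep.de/ — violates constraint (b): syllable 1 coda contains /p/, which is not a licensed coda consonant → ill-formed
No form is well-formed → 0.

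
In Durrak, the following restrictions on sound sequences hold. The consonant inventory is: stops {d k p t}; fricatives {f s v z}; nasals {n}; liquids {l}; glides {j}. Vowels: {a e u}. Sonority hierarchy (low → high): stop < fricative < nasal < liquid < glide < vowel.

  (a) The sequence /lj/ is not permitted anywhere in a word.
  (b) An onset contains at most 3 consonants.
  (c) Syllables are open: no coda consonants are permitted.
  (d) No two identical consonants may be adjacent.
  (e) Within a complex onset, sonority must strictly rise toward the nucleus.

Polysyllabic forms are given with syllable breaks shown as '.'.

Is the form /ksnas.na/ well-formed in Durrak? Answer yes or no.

no

/ksnas.na/ — violates constraint (c): syllable 1 coda /s/ has 1 consonant (> 0) → ill-formed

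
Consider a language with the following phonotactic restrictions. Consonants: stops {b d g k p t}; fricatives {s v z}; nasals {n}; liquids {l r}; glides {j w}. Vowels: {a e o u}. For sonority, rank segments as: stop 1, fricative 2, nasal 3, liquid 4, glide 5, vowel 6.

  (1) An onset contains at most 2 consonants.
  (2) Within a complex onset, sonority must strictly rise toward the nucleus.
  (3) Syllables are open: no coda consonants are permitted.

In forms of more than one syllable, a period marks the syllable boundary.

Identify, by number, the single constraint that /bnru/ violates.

/bnru/: syllable 1 onset /bnr/ has 3 consonants (> 2).
This is a violation of constraint 1: "An onset contains at most 2 consonants."
The remaining constraints (2, 3) are satisfied.

1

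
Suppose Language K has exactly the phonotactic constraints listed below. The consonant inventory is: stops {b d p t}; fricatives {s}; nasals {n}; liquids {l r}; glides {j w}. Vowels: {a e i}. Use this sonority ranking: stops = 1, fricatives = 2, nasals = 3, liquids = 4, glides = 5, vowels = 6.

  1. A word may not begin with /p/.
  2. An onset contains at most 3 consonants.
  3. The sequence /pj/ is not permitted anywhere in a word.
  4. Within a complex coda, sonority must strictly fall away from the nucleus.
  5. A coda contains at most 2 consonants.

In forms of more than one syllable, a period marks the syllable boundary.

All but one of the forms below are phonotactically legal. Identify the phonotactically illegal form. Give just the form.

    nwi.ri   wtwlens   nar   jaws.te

wtwlens

nwi.ri — σ1 onset /nw/ (2C), coda /∅/ ok; σ2 onset /r/, coda /∅/ ok → phonotactically legal
wtwlens — violates constraint 2: syllable 1 onset /wtwl/ has 4 consonants (> 3) → phonotactically illegal
nar — σ1 onset /n/, coda /r/ ok → phonotactically legal
jaws.te — σ1 onset /j/, coda /ws/ (5→2 falls) ok; σ2 onset /t/, coda /∅/ ok → phonotactically legal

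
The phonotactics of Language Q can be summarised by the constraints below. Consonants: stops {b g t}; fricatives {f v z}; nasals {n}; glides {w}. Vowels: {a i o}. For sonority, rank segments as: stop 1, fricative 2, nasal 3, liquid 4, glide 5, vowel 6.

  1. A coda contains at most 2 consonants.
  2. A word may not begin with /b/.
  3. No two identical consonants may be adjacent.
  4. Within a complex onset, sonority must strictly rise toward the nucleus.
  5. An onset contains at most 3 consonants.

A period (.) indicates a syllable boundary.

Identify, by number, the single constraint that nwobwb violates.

1

nwobwb: syllable 1 coda /bwb/ has 3 consonants (> 2).
This is a violation of constraint 1: "A coda contains at most 2 consonants."
The remaining constraints (2, 3, 4, 5) are satisfied.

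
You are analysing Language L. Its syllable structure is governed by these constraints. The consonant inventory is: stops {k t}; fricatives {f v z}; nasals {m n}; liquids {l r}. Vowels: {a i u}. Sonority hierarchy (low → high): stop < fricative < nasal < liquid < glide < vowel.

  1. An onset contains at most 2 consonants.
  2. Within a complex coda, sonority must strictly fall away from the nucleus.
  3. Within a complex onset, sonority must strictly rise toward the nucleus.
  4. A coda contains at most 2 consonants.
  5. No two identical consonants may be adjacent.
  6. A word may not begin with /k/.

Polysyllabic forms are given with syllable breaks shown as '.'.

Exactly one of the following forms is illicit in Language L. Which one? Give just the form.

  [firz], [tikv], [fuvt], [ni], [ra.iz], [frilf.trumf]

[tikv]

[firz] — σ1 onset /f/, coda /rz/ (4→2 falls) ok → licit
[tikv] — violates constraint 2: syllable 1 coda /kv/: /k/ (stop, 1) → /v/ (fricative, 2) does not fall → illicit
[fuvt] — σ1 onset /f/, coda /vt/ (2→1 falls) ok → licit
[ni] — σ1 onset /n/, coda /∅/ ok → licit
[ra.iz] — σ1 onset /r/, coda /∅/ ok; σ2 onset /∅/, coda /z/ ok → licit
[frilf.trumf] — σ1 onset /fr/ (2→4 rises), coda /lf/ (4→2 falls) ok; σ2 onset /tr/ (1→4 rises), coda /mf/ (3→2 falls) ok → licit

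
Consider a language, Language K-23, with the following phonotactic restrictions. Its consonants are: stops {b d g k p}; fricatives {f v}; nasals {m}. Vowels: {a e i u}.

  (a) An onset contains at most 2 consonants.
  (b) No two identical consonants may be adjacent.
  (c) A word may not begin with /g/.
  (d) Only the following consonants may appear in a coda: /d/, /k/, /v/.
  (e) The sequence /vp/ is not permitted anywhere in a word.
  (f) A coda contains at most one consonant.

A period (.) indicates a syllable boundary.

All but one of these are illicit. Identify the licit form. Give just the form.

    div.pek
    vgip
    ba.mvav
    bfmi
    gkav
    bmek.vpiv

div.pek — violates constraint (e): contains banned sequence /vp/ → illicit
vgip — violates constraint (d): syllable 1 coda contains /p/, which is not a licensed coda consonant → illicit
ba.mvav — σ1 onset /b/, coda /∅/ ok; σ2 onset /mv/ (2C), coda /v/ ok → licit
bfmi — violates constraint (a): syllable 1 onset /bfm/ has 3 consonants (> 2) → illicit
gkav — violates constraint (c): word begins with /g/ → illicit
bmek.vpiv — violates constraint (e): contains banned sequence /vp/ → illicit

ba.mvav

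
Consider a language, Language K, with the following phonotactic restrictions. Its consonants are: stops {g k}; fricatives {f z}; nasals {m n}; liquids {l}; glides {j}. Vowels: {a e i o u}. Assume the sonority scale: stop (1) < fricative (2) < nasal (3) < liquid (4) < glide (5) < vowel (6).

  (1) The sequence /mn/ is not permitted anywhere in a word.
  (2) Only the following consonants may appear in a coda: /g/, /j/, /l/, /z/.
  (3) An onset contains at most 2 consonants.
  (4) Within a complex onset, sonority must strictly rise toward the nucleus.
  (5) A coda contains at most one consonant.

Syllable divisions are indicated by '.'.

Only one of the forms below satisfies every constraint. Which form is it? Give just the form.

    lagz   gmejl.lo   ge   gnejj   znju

ge

lagz — violates constraint 5: syllable 1 coda /gz/ has 2 consonants (> 1) → not permitted
gmejl.lo — violates constraint 5: syllable 1 coda /jl/ has 2 consonants (> 1) → not permitted
ge — σ1 onset /g/, coda /∅/ ok → permitted
gnejj — violates constraint 5: syllable 1 coda /jj/ has 2 consonants (> 1) → not permitted
znju — violates constraint 3: syllable 1 onset /znj/ has 3 consonants (> 2) → not permitted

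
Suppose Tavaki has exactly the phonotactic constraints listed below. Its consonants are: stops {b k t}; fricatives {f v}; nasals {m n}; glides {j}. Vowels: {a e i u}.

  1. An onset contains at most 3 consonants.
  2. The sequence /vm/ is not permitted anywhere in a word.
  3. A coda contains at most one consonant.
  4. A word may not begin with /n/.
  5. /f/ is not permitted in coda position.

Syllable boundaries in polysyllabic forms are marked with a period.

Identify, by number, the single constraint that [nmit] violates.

[nmit]: word begins with /n/.
This is a violation of constraint 4: "A word may not begin with /n/."
The remaining constraints (1, 2, 3, 5) are satisfied.

4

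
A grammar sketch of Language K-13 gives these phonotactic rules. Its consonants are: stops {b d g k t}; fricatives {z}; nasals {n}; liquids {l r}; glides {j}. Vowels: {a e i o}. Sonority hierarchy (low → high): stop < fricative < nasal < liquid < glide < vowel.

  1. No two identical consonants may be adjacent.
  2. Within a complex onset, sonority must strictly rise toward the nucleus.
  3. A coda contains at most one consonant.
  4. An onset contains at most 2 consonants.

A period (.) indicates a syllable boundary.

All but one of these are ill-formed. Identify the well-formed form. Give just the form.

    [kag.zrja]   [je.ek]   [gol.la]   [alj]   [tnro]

[je.ek]

[kag.zrja] — violates constraint 4: syllable 2 onset /zrj/ has 3 consonants (> 2) → ill-formed
[je.ek] — σ1 onset /j/, coda /∅/ ok; σ2 onset /∅/, coda /k/ ok → well-formed
[gol.la] — violates constraint 1: adjacent identical consonants /ll/ → ill-formed
[alj] — violates constraint 3: syllable 1 coda /lj/ has 2 consonants (> 1) → ill-formed
[tnro] — violates constraint 4: syllable 1 onset /tnr/ has 3 consonants (> 2) → ill-formed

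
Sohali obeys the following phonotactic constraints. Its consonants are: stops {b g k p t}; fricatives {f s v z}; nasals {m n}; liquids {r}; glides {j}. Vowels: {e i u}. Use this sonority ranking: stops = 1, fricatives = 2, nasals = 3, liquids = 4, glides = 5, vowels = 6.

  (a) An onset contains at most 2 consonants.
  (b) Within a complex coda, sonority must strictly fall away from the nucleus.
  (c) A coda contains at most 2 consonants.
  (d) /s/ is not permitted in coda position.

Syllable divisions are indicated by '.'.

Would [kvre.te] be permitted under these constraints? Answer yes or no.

no

[kvre.te] — violates constraint (a): syllable 1 onset /kvr/ has 3 consonants (> 2) → not permitted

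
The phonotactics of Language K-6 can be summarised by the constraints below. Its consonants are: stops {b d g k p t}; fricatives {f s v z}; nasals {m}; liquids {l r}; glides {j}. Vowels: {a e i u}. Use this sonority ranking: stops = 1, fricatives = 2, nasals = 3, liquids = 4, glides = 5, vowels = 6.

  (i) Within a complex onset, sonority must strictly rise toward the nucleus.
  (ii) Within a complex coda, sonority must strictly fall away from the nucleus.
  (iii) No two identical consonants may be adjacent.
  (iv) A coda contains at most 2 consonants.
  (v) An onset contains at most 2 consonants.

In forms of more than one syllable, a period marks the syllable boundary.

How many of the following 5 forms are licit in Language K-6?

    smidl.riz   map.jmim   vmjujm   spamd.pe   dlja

smidl.riz — violates constraint (ii): syllable 1 coda /dl/: /d/ (stop, 1) → /l/ (liquid, 4) does not fall → illicit
map.jmim — violates constraint (i): syllable 2 onset /jm/: /j/ (glide, 5) → /m/ (nasal, 3) does not rise → illicit
vmjujm — violates constraint (v): syllable 1 onset /vmj/ has 3 consonants (> 2) → illicit
spamd.pe — violates constraint (i): syllable 1 onset /sp/: /s/ (fricative, 2) → /p/ (stop, 1) does not rise → illicit
dlja — violates constraint (v): syllable 1 onset /dlj/ has 3 consonants (> 2) → illicit
No form is licit → 0.

0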